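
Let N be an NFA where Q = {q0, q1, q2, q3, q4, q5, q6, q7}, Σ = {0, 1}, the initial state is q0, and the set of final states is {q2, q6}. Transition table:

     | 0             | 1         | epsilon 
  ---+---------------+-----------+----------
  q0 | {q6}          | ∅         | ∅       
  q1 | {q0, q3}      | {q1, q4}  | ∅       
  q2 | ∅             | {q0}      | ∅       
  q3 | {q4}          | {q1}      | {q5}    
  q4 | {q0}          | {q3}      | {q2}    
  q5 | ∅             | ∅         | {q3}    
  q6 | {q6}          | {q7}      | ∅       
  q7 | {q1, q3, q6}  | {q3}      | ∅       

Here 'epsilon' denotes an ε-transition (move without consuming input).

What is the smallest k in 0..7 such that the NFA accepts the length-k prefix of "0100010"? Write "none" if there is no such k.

1

Start in {q0}.
Read '0': q0→{q6}; now {q6}.
None of the earlier sets intersect F, but {q6} does.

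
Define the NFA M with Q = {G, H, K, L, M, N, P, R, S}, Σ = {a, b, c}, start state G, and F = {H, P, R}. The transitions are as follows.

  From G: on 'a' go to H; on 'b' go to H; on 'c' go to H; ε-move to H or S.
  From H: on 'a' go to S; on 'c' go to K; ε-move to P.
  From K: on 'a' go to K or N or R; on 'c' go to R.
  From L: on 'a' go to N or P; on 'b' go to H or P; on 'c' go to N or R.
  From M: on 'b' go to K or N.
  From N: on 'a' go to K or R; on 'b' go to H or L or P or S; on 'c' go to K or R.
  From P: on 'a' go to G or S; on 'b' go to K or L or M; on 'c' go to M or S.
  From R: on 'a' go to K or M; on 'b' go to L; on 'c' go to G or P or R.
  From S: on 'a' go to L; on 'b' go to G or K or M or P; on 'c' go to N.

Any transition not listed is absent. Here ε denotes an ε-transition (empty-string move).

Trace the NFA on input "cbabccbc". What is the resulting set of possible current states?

Start: ε-closure({G}) = {G, H, P, S}.
Read 'c': {G, H, P, S} → {H, K, M, N, P, S}.
Read 'b': {H, K, M, N, P, S} → {G, H, K, L, M, N, P, S}.
Read 'a': {G, H, K, L, M, N, P, S} → {G, H, K, L, N, P, R, S}.
Read 'b': {G, H, K, L, N, P, R, S} → {G, H, K, L, M, P, S}.
Read 'c': {G, H, K, L, M, P, S} → {H, K, M, N, P, R, S}.
Read 'c': {H, K, M, N, P, R, S} → {G, H, K, M, N, P, R, S}.
Read 'b': {G, H, K, M, N, P, R, S} → {G, H, K, L, M, N, P, S}.
Read 'c': {G, H, K, L, M, N, P, S} → {H, K, M, N, P, R, S}.

{H, K, M, N, P, R, S}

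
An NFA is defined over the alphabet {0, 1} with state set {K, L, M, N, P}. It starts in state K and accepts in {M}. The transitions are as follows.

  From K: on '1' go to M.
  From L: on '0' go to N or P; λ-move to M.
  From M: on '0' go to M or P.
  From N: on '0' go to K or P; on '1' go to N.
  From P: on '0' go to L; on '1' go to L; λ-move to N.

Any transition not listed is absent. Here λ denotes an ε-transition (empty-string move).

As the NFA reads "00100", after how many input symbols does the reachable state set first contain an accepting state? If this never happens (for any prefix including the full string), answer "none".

none

Start in {K}.
Read '0': K→∅; now ∅.
The set is empty and remains empty for the remaining 4 symbols.
No reachable set along the way intersects F.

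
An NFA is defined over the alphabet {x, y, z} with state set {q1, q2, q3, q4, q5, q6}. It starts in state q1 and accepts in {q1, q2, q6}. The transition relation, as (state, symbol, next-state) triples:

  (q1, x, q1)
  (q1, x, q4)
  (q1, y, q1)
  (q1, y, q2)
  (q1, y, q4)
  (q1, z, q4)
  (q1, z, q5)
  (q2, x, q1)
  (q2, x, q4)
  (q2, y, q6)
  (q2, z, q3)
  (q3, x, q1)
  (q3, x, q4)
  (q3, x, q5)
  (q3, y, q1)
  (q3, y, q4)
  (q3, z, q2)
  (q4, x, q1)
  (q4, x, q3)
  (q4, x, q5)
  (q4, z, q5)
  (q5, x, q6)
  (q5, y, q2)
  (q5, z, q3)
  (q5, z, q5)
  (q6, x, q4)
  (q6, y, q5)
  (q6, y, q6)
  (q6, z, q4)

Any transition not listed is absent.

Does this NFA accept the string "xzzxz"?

Start in {q1}.
Read 'x': {q1} → {q1, q4}.
Read 'z': {q1, q4} → {q4, q5}.
Read 'z': {q4, q5} → {q3, q5}.
Read 'x': {q3, q5} → {q1, q4, q5, q6}.
Read 'z': {q1, q4, q5, q6} → {q3, q4, q5}.
The final set {q3, q4, q5} contains no accepting state.

No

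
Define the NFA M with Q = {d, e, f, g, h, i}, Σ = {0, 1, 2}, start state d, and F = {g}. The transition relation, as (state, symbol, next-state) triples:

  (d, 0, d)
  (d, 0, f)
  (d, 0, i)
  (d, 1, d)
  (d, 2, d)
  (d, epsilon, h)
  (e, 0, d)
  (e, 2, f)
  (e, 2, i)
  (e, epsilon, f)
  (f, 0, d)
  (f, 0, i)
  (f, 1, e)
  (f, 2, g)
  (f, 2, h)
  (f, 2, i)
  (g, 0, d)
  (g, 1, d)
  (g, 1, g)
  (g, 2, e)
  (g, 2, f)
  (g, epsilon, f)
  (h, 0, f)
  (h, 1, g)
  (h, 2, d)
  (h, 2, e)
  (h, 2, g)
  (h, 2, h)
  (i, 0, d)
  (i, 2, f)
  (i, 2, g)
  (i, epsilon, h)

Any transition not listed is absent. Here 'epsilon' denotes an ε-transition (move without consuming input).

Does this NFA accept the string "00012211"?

Yes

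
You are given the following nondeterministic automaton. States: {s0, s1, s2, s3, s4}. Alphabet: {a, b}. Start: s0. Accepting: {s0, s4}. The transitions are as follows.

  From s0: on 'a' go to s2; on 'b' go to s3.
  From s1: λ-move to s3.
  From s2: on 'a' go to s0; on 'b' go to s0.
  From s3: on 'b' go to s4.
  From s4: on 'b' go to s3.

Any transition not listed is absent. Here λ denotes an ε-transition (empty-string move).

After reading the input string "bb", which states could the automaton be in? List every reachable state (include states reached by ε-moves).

{s4}

Start in {s0}.
Read 'b': {s0} → {s3}.
Read 'b': {s3} → {s4}.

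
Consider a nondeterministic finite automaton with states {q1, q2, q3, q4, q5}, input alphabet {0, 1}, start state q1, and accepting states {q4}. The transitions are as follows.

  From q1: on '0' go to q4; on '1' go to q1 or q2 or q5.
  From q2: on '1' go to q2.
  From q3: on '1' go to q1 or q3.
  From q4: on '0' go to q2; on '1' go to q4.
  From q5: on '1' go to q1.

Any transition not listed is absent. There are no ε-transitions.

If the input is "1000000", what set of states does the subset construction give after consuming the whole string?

Start in {q1}.
Read '1': q1→{q1, q2, q5}; now {q1, q2, q5}.
Read '0': q1→{q4}, q2→∅, q5→∅; now {q4}.
Read '0': q4→{q2}; now {q2}.
Read '0': q2→∅; now ∅.
The set is empty and remains empty for the remaining 3 symbols.

∅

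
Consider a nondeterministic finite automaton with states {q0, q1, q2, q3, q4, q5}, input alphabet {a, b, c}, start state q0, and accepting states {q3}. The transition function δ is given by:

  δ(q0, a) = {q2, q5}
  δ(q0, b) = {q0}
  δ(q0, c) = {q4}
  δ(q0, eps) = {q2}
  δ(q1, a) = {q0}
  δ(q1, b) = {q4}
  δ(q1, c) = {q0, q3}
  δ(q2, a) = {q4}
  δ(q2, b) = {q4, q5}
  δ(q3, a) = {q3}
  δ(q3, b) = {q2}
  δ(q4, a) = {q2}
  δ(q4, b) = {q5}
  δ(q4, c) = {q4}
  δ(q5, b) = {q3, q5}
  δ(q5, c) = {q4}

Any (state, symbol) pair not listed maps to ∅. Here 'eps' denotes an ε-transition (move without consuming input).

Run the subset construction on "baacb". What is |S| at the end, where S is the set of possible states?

1

Start: ε-closure({q0}) = {q0, q2}.
Read 'b': q0→{q0}, q2→{q4, q5}; union {q0, q4, q5}; ε-closure = {q0, q2, q4, q5}.
Read 'a': q0→{q2, q5}, q2→{q4}, q4→{q2}, q5→∅; now {q2, q4, q5}.
Read 'a': q2→{q4}, q4→{q2}, q5→∅; now {q2, q4}.
Read 'c': q2→∅, q4→{q4}; now {q4}.
Read 'b': q4→{q5}; now {q5}.
That set has 1 state.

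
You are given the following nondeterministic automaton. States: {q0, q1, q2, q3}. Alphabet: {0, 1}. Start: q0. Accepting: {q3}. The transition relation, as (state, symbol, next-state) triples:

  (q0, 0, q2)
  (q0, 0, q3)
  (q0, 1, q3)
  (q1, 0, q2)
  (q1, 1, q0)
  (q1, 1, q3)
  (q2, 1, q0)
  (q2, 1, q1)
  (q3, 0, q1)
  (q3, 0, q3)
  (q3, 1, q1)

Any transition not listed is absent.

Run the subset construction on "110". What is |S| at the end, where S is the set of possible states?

Start in {q0}.
Read '1': q0→{q3}; now {q3}.
Read '1': q3→{q1}; now {q1}.
Read '0': q1→{q2}; now {q2}.
That set has 1 state.

1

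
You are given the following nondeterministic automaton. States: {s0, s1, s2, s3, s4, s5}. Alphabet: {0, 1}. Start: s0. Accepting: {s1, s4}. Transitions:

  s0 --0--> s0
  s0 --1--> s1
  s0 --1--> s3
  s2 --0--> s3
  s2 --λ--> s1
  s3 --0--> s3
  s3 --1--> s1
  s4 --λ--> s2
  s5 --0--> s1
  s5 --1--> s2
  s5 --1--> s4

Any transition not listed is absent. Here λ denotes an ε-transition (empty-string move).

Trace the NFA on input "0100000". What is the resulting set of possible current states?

{s3}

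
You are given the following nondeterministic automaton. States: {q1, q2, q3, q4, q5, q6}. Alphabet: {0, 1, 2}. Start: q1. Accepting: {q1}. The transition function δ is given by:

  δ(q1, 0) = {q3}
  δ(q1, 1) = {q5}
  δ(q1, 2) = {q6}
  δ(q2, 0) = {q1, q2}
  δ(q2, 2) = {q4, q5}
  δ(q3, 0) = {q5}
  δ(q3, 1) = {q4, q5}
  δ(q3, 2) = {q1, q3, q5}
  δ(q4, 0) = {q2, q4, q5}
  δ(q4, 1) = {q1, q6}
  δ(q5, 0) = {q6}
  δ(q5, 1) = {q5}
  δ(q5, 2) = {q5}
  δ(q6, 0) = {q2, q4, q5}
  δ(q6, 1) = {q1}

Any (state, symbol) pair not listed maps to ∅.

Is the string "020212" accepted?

No

Start in {q1}.
Read '0': q1→{q3}; now {q3}.
Read '2': q3→{q1, q3, q5}; now {q1, q3, q5}.
Read '0': q1→{q3}, q3→{q5}, q5→{q6}; now {q3, q5, q6}.
Read '2': q3→{q1, q3, q5}, q5→{q5}, q6→∅; now {q1, q3, q5}.
Read '1': q1→{q5}, q3→{q4, q5}, q5→{q5}; now {q4, q5}.
Read '2': q4→∅, q5→{q5}; now {q5}.
The final set {q5} contains no accepting state.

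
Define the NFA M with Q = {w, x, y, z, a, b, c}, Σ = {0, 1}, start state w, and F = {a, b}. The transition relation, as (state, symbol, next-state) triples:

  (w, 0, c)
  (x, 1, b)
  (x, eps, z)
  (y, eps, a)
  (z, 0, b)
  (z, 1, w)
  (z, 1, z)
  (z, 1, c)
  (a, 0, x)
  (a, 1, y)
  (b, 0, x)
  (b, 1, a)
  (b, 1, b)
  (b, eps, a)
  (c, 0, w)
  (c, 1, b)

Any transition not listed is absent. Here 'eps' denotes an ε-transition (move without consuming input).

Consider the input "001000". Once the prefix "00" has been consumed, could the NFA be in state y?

No

Start in {w}.
Read '0': {w} → {c}.
Read '0': {c} → {w}.
State y is not in {w}.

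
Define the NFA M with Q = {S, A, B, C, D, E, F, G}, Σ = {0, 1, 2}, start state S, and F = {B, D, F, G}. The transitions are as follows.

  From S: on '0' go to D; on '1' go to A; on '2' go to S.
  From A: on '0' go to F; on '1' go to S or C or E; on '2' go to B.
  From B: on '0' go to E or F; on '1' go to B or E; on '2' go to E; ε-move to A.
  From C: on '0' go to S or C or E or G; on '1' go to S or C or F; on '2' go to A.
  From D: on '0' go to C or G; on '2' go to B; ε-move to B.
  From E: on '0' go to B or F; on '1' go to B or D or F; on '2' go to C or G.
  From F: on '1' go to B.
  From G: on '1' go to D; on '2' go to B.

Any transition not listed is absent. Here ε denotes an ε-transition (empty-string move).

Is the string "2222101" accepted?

Start in {S}.
Read '2': {S} → {S}.
Read '2': {S} → {S}.
Read '2': {S} → {S}.
Read '2': {S} → {S}.
Read '1': {S} → {A}.
Read '0': {A} → {F}.
Read '1': {F} → {A, B}.
The final set {A, B} contains the accepting state B.

Yes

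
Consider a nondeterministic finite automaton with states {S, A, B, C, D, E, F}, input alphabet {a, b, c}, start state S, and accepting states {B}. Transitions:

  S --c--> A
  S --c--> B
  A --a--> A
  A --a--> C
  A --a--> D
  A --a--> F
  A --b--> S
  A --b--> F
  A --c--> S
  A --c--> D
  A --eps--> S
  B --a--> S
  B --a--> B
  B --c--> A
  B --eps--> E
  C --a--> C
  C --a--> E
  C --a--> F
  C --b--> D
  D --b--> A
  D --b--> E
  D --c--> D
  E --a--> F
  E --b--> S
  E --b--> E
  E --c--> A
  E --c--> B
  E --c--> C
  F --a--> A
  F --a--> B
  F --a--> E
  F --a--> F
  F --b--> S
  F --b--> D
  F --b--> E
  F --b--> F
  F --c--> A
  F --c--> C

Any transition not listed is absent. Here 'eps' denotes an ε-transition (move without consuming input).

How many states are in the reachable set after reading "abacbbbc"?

Start in {S}.
Read 'a': S→∅; now ∅.
The set is empty and remains empty for the remaining 7 symbols.
That set has 0 states.

0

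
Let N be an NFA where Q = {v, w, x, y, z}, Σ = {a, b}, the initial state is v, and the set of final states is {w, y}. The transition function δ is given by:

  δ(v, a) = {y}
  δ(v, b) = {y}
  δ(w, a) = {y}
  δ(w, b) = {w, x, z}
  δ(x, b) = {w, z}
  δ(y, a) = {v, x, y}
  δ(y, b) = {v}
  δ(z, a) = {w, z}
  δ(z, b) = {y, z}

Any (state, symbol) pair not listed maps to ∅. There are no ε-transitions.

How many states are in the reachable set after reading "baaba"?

5

Start in {v}.
Read 'b': v→{y}; now {y}.
Read 'a': y→{v, x, y}; now {v, x, y}.
Read 'a': v→{y}, x→∅, y→{v, x, y}; now {v, x, y}.
Read 'b': v→{y}, x→{w, z}, y→{v}; now {v, w, y, z}.
Read 'a': v→{y}, w→{y}, y→{v, x, y}, z→{w, z}; now {v, w, x, y, z}.
That set has 5 states.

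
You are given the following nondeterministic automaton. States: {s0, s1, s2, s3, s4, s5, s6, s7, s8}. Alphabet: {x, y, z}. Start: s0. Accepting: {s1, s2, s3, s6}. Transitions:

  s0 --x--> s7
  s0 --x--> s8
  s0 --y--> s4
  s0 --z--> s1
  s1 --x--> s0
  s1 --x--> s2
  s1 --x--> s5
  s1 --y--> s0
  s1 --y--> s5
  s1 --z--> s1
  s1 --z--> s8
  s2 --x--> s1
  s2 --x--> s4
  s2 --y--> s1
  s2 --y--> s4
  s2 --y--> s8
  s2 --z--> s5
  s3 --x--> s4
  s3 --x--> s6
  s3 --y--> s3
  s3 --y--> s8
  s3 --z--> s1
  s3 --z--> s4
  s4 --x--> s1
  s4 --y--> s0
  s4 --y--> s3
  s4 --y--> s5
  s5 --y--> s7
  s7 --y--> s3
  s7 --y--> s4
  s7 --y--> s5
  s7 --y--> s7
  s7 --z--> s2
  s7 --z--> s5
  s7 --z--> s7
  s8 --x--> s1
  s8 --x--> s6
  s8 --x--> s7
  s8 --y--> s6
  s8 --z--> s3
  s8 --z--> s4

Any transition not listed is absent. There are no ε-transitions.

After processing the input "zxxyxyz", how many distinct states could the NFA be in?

5

Start in {s0}.
Read 'z': {s0} → {s1}.
Read 'x': {s1} → {s0, s2, s5}.
Read 'x': {s0, s2, s5} → {s1, s4, s7, s8}.
Read 'y': {s1, s4, s7, s8} → {s0, s3, s4, s5, s6, s7}.
Read 'x': {s0, s3, s4, s5, s6, s7} → {s1, s4, s6, s7, s8}.
Read 'y': {s1, s4, s6, s7, s8} → {s0, s3, s4, s5, s6, s7}.
Read 'z': {s0, s3, s4, s5, s6, s7} → {s1, s2, s4, s5, s7}.
That set has 5 states.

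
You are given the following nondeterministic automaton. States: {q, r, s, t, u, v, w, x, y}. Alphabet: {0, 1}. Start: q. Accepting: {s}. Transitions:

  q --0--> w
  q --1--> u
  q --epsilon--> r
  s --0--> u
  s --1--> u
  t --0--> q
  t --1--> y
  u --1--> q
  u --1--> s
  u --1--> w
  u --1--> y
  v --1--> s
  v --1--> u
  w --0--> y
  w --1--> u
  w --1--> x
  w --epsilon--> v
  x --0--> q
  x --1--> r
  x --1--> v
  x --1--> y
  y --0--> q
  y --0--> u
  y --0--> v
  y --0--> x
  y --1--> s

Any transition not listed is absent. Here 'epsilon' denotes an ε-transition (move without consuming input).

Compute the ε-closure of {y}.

Begin with {y}.
No ε-moves leave this set, so the closure equals the set itself.

{y}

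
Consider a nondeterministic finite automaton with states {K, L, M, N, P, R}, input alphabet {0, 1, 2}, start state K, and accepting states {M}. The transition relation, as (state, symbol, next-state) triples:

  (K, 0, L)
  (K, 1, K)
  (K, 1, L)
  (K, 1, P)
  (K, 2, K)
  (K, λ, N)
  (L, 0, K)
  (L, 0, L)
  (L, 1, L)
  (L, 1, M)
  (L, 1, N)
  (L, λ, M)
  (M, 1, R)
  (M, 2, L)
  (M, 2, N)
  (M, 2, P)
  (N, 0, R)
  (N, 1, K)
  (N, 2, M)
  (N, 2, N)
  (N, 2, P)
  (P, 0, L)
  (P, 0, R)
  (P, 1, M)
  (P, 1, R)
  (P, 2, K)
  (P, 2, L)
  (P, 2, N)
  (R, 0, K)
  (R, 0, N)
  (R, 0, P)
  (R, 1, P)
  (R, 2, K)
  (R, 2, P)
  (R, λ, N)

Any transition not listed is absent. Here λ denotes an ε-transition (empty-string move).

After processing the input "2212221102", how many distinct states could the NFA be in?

Start: ε-closure({K}) = {K, N}.
Read '2': K→{K}, N→{M, N, P}; now {K, M, N, P}.
Read '2': K→{K}, M→{L, N, P}, N→{M, N, P}, P→{K, L, N}; now {K, L, M, N, P}.
Read '1': K→{K, L, P}, L→{L, M, N}, M→{R}, N→{K}, P→{M, R}; now {K, L, M, N, P, R}.
Read '2': K→{K}, L→∅, M→{L, N, P}, N→{M, N, P}, P→{K, L, N}, R→{K, P}; now {K, L, M, N, P}.
Read '2': K→{K}, L→∅, M→{L, N, P}, N→{M, N, P}, P→{K, L, N}; now {K, L, M, N, P}.
Read '2': K→{K}, L→∅, M→{L, N, P}, N→{M, N, P}, P→{K, L, N}; now {K, L, M, N, P}.
Read '1': K→{K, L, P}, L→{L, M, N}, M→{R}, N→{K}, P→{M, R}; now {K, L, M, N, P, R}.
Read '1': K→{K, L, P}, L→{L, M, N}, M→{R}, N→{K}, P→{M, R}, R→{P}; now {K, L, M, N, P, R}.
Read '0': K→{L}, L→{K, L}, M→∅, N→{R}, P→{L, R}, R→{K, N, P}; union {K, L, N, P, R}; ε-closure = {K, L, M, N, P, R}.
Read '2': K→{K}, L→∅, M→{L, N, P}, N→{M, N, P}, P→{K, L, N}, R→{K, P}; now {K, L, M, N, P}.
That set has 5 states.

5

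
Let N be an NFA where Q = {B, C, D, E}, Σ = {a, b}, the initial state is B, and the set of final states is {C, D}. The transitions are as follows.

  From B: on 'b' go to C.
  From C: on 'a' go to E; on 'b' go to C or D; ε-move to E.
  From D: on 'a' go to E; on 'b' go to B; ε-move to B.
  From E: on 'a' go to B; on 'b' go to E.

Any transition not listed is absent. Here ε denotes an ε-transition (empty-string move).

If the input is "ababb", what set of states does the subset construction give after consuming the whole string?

Start in {B}.
Read 'a': B→∅; now ∅.
The set is empty and remains empty for the remaining 4 symbols.

∅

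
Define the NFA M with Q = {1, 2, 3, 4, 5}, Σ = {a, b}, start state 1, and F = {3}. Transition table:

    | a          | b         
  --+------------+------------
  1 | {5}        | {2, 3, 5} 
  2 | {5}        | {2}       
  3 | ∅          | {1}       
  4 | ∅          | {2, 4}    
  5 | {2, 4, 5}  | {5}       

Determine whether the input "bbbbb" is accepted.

Yes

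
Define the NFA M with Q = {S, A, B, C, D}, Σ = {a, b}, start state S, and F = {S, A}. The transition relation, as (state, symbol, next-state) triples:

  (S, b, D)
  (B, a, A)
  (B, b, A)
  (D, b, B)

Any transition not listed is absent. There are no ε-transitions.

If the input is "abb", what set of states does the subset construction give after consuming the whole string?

∅

Start in {S}.
Read 'a': S→∅; now ∅.
The set is empty and remains empty for the remaining 2 symbols.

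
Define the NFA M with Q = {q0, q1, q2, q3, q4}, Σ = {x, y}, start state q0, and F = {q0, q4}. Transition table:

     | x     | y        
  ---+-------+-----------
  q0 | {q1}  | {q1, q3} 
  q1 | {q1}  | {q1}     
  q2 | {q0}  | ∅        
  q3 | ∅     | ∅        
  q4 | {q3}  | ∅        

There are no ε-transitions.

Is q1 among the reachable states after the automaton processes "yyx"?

Yes

Start in {q0}.
Read 'y': q0→{q1, q3}; now {q1, q3}.
Read 'y': q1→{q1}, q3→∅; now {q1}.
Read 'x': q1→{q1}; now {q1}.
State q1 is in {q1}.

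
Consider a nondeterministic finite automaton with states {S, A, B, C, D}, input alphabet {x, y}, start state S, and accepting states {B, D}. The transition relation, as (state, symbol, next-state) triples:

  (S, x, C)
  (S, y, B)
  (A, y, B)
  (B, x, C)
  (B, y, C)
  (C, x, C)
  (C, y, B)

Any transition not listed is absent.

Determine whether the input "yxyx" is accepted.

Start in {S}.
Read 'y': S→{B}; now {B}.
Read 'x': B→{C}; now {C}.
Read 'y': C→{B}; now {B}.
Read 'x': B→{C}; now {C}.
The final set {C} contains no accepting state.

No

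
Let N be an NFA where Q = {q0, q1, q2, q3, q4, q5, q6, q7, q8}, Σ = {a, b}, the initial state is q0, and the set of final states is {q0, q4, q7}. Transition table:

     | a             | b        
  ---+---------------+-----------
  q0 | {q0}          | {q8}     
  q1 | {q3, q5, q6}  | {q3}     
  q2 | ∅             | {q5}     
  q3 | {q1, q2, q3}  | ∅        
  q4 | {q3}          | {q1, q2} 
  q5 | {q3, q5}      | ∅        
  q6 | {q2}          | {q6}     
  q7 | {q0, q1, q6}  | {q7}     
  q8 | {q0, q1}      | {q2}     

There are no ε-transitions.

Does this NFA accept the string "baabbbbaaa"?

Start in {q0}.
Read 'b': {q0} → {q8}.
Read 'a': {q8} → {q0, q1}.
Read 'a': {q0, q1} → {q0, q3, q5, q6}.
Read 'b': {q0, q3, q5, q6} → {q6, q8}.
Read 'b': {q6, q8} → {q2, q6}.
Read 'b': {q2, q6} → {q5, q6}.
Read 'b': {q5, q6} → {q6}.
Read 'a': {q6} → {q2}.
Read 'a': {q2} → ∅.
The set is empty and remains empty for the remaining 1 symbol.
The final set ∅ contains no accepting state.

No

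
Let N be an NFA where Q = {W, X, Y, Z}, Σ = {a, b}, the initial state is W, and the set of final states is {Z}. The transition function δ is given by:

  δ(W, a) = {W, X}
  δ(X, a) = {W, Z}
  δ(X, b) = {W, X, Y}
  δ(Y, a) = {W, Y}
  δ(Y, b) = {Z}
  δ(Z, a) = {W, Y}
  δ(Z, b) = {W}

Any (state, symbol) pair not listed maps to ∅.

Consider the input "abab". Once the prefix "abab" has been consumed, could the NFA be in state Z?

Yes

Start in {W}.
Read 'a': {W} → {W, X}.
Read 'b': {W, X} → {W, X, Y}.
Read 'a': {W, X, Y} → {W, X, Y, Z}.
Read 'b': {W, X, Y, Z} → {W, X, Y, Z}.
State Z is in {W, X, Y, Z}.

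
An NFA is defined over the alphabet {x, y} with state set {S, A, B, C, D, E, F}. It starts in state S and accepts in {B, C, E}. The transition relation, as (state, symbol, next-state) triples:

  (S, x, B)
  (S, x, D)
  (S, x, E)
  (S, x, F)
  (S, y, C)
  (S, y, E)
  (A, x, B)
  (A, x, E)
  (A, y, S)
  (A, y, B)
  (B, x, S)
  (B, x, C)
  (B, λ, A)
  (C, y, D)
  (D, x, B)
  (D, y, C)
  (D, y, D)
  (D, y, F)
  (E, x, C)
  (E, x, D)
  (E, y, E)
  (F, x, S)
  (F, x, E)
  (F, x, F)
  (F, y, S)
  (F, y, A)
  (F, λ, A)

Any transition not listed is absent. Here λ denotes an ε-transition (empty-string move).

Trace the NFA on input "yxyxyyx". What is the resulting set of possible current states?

Start in {S}.
Read 'y': S→{C, E}; now {C, E}.
Read 'x': C→∅, E→{C, D}; now {C, D}.
Read 'y': C→{D}, D→{C, D, F}; union {C, D, F}; ε-closure = {A, C, D, F}.
Read 'x': A→{B, E}, C→∅, D→{B}, F→{S, E, F}; union {S, B, E, F}; ε-closure = {S, A, B, E, F}.
Read 'y': S→{C, E}, A→{S, B}, B→∅, E→{E}, F→{S, A}; now {S, A, B, C, E}.
Read 'y': S→{C, E}, A→{S, B}, B→∅, C→{D}, E→{E}; union {S, B, C, D, E}; ε-closure = {S, A, B, C, D, E}.
Read 'x': S→{B, D, E, F}, A→{B, E}, B→{S, C}, C→∅, D→{B}, E→{C, D}; union {S, B, C, D, E, F}; ε-closure = {S, A, B, C, D, E, F}.

{S, A, B, C, D, E, F}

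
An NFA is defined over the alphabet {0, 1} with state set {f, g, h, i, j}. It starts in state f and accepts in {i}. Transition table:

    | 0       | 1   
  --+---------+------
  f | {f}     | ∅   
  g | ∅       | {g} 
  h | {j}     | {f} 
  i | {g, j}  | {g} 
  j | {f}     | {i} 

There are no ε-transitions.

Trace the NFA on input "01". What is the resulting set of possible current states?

Start in {f}.
Read '0': f→{f}; now {f}.
Read '1': f→∅; now ∅.

∅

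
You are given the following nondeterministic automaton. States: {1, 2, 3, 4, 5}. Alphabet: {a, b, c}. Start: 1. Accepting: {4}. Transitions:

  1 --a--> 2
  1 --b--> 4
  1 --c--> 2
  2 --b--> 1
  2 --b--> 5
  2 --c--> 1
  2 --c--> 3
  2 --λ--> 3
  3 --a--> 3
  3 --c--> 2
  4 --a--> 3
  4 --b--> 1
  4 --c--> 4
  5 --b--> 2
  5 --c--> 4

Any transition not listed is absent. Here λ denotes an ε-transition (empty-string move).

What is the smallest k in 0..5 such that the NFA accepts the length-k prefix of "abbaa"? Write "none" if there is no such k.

3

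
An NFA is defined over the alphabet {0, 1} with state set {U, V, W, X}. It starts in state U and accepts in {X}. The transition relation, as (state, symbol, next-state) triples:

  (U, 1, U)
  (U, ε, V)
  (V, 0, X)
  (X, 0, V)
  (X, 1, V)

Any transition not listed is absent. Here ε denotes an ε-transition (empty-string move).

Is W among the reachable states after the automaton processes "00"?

Start: ε-closure({U}) = {U, V}.
Read '0': U→∅, V→{X}; now {X}.
Read '0': X→{V}; now {V}.
State W is not in {V}.

No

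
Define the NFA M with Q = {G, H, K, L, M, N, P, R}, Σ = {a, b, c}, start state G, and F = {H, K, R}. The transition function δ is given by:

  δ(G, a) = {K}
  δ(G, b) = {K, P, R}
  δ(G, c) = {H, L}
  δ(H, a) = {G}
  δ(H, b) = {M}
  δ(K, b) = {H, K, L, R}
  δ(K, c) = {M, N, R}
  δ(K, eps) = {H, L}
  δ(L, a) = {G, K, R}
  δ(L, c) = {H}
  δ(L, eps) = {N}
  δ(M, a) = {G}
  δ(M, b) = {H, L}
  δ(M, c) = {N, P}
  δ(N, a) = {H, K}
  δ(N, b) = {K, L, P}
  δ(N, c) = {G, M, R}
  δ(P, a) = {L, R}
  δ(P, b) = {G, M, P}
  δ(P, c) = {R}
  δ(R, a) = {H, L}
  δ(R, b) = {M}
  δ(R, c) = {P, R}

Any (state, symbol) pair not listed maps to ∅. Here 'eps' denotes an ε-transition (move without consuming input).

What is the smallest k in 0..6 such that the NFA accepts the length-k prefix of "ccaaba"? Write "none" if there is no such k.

1

Start in {G}.
Read 'c': {G} → {H, L, N}.
None of the earlier sets intersect F, but {H, L, N} does.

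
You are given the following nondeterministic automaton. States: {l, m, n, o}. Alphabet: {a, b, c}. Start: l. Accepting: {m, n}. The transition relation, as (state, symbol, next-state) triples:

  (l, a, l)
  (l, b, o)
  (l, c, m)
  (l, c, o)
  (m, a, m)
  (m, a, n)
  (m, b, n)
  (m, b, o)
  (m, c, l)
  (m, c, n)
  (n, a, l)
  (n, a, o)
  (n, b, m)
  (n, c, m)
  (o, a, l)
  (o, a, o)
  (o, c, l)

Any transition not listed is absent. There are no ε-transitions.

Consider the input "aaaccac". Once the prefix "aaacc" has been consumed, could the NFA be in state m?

Start in {l}.
Read 'a': l→{l}; now {l}.
Read 'a': l→{l}; now {l}.
Read 'a': l→{l}; now {l}.
Read 'c': l→{m, o}; now {m, o}.
Read 'c': m→{l, n}, o→{l}; now {l, n}.
State m is not in {l, n}.

No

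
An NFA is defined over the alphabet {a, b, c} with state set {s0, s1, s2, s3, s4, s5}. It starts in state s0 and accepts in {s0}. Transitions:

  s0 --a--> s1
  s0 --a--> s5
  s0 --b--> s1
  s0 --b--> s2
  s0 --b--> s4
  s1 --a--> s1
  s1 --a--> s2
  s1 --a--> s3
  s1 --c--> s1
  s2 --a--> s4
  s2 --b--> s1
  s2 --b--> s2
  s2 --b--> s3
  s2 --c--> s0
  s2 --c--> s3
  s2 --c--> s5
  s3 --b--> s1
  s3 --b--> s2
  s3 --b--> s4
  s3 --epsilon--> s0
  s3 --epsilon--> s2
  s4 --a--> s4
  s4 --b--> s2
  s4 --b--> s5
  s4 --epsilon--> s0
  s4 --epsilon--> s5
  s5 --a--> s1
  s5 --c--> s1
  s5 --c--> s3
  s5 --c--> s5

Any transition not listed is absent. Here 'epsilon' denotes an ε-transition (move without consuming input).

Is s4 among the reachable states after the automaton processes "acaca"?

Yes

Start in {s0}.
Read 'a': {s0} → {s1, s5}.
Read 'c': {s1, s5} → {s0, s1, s2, s3, s5}.
Read 'a': {s0, s1, s2, s3, s5} → {s0, s1, s2, s3, s4, s5}.
Read 'c': {s0, s1, s2, s3, s4, s5} → {s0, s1, s2, s3, s5}.
Read 'a': {s0, s1, s2, s3, s5} → {s0, s1, s2, s3, s4, s5}.
State s4 is in {s0, s1, s2, s3, s4, s5}.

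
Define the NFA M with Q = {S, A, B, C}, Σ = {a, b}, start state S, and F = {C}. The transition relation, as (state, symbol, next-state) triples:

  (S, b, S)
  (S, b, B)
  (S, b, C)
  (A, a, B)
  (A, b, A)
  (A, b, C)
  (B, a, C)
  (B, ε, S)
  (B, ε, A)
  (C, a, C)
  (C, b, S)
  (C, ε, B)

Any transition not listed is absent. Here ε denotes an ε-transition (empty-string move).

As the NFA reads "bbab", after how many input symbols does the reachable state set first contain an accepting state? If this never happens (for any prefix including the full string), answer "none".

1

Start in {S}.
Read 'b': S→{S, B, C}; union {S, B, C}; ε-closure = {S, A, B, C}.
None of the earlier sets intersect F, but {S, A, B, C} does.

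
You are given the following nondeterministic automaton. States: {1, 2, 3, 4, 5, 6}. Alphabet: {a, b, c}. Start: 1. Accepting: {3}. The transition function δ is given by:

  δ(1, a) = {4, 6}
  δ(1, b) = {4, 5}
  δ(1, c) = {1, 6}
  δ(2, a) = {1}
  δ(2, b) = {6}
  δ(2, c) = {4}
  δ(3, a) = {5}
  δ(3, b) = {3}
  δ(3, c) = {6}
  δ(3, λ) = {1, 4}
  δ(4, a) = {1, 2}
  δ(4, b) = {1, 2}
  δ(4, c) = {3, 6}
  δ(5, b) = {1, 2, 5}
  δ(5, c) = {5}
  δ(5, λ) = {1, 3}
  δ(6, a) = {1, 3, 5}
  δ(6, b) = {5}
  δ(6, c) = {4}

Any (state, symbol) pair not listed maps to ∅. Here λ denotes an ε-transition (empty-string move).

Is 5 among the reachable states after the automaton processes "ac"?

Start in {1}.
Read 'a': {1} → {4, 6}.
Read 'c': {4, 6} → {1, 3, 4, 6}.
State 5 is not in {1, 3, 4, 6}.

No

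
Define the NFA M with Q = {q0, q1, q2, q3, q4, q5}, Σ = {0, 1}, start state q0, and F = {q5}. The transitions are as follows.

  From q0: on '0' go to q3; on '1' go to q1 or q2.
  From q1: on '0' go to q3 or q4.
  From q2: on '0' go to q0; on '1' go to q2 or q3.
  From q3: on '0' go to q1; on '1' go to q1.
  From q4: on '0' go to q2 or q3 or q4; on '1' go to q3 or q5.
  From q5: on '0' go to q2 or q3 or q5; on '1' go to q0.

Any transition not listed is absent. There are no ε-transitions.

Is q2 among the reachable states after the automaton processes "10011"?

Start in {q0}.
Read '1': q0→{q1, q2}; now {q1, q2}.
Read '0': q1→{q3, q4}, q2→{q0}; now {q0, q3, q4}.
Read '0': q0→{q3}, q3→{q1}, q4→{q2, q3, q4}; now {q1, q2, q3, q4}.
Read '1': q1→∅, q2→{q2, q3}, q3→{q1}, q4→{q3, q5}; now {q1, q2, q3, q5}.
Read '1': q1→∅, q2→{q2, q3}, q3→{q1}, q5→{q0}; now {q0, q1, q2, q3}.
State q2 is in {q0, q1, q2, q3}.

Yes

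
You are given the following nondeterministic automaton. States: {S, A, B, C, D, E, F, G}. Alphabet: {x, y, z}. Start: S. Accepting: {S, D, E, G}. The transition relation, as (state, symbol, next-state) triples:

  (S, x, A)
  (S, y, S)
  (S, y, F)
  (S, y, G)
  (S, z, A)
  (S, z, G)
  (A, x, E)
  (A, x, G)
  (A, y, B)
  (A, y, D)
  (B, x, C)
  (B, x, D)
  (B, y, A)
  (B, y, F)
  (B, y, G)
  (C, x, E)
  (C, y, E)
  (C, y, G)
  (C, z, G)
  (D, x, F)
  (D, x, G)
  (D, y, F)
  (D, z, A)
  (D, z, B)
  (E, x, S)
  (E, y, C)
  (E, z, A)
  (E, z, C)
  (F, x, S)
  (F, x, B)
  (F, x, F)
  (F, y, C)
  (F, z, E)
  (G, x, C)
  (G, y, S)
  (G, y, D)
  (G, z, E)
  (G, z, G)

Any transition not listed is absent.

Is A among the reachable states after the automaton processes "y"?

No

Start in {S}.
Read 'y': {S} → {S, F, G}.
State A is not in {S, F, G}.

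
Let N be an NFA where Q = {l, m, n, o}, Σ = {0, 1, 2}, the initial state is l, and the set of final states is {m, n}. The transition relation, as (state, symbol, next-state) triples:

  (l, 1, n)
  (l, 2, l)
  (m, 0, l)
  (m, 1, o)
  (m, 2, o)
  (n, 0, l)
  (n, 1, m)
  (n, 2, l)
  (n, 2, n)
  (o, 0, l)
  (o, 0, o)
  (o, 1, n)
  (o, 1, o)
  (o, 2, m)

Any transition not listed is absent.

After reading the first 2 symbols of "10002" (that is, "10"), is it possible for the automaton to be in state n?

Start in {l}.
Read '1': l→{n}; now {n}.
Read '0': n→{l}; now {l}.
State n is not in {l}.

No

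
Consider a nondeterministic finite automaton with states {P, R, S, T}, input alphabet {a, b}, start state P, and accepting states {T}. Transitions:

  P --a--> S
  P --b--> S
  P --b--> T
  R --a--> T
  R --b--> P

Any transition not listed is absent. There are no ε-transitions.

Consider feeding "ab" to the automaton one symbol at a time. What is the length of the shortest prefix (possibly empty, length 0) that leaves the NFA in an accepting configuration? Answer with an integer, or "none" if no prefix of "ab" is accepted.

none

Start in {P}.
Read 'a': P→{S}; now {S}.
Read 'b': S→∅; now ∅.
No reachable set along the way intersects F.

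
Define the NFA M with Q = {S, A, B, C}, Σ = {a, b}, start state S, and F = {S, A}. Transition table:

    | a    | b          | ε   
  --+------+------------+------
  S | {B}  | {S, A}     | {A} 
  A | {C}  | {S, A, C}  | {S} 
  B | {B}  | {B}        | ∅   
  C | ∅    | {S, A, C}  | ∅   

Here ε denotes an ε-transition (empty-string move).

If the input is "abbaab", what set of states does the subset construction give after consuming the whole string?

{B}

Start: ε-closure({S}) = {S, A}.
Read 'a': S→{B}, A→{C}; now {B, C}.
Read 'b': B→{B}, C→{S, A, C}; now {S, A, B, C}.
Read 'b': S→{S, A}, A→{S, A, C}, B→{B}, C→{S, A, C}; now {S, A, B, C}.
Read 'a': S→{B}, A→{C}, B→{B}, C→∅; now {B, C}.
Read 'a': B→{B}, C→∅; now {B}.
Read 'b': B→{B}; now {B}.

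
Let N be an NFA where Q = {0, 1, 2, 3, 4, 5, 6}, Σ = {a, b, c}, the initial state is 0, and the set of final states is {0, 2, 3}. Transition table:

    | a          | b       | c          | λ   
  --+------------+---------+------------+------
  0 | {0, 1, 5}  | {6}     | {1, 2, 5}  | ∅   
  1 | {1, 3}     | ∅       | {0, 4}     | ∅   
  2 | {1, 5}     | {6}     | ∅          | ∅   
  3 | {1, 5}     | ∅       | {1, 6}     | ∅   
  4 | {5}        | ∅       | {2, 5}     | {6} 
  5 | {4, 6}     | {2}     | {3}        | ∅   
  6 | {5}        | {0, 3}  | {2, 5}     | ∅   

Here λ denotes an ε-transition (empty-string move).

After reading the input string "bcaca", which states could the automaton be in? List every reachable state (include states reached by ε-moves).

Start in {0}.
Read 'b': {0} → {6}.
Read 'c': {6} → {2, 5}.
Read 'a': {2, 5} → {1, 4, 5, 6}.
Read 'c': {1, 4, 5, 6} → {0, 2, 3, 4, 5, 6}.
Read 'a': {0, 2, 3, 4, 5, 6} → {0, 1, 4, 5, 6}.

{0, 1, 4, 5, 6}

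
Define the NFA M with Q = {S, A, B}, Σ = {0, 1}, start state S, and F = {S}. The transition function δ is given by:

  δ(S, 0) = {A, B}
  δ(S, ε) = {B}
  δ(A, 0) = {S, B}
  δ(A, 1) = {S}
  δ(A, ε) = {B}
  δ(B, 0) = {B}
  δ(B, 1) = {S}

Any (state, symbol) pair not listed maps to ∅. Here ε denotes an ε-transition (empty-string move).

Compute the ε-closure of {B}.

{B}

Begin with {B}.
No ε-moves leave this set, so the closure equals the set itself.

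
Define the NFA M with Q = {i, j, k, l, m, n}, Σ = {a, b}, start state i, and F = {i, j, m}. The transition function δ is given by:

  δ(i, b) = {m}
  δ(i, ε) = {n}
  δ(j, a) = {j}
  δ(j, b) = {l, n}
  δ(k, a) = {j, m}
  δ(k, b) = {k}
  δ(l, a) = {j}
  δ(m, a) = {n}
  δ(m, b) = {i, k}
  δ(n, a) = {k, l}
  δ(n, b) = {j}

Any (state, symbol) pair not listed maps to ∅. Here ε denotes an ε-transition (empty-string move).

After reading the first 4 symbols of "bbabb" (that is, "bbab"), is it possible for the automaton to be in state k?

Yes

Start: ε-closure({i}) = {i, n}.
Read 'b': {i, n} → {j, m}.
Read 'b': {j, m} → {i, k, l, n}.
Read 'a': {i, k, l, n} → {j, k, l, m}.
Read 'b': {j, k, l, m} → {i, k, l, n}.
State k is in {i, k, l, n}.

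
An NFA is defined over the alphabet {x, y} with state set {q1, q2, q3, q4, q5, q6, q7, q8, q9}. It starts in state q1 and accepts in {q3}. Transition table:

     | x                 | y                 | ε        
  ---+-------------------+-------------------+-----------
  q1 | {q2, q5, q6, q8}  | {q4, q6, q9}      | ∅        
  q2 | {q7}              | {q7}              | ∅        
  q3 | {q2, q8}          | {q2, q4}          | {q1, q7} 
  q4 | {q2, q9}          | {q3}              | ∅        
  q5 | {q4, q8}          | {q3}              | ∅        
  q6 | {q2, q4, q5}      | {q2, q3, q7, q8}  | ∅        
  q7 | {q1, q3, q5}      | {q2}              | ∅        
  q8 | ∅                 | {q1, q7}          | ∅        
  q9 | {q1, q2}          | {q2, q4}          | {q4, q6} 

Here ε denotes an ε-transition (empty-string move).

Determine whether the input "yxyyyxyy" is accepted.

Yes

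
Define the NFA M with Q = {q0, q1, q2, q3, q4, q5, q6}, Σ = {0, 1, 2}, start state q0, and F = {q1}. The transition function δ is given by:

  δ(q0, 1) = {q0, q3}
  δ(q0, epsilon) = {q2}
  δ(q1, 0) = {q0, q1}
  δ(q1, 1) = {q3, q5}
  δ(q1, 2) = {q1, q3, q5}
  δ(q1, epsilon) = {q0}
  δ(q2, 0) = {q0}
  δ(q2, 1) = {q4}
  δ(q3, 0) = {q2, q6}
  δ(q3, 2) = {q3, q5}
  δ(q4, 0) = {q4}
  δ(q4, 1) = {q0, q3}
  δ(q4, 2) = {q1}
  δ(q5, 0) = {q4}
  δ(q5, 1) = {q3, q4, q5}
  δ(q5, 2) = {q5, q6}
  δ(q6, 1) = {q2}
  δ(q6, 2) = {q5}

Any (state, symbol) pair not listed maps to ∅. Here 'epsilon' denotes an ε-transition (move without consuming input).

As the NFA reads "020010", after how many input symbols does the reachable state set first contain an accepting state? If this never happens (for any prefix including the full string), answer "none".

none

Start: ε-closure({q0}) = {q0, q2}.
Read '0': q0→∅, q2→{q0}; union {q0}; ε-closure = {q0, q2}.
Read '2': q0→∅, q2→∅; now ∅.
The set is empty and remains empty for the remaining 4 symbols.
No reachable set along the way intersects F.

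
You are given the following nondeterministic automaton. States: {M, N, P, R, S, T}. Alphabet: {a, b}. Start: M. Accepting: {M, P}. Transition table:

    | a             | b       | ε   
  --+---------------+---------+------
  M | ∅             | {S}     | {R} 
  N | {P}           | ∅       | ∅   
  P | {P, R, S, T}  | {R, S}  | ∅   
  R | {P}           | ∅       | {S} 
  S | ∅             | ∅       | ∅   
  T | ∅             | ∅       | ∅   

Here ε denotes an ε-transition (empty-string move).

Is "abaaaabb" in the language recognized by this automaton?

No

Start: ε-closure({M}) = {M, R, S}.
Read 'a': {M, R, S} → {P}.
Read 'b': {P} → {R, S}.
Read 'a': {R, S} → {P}.
Read 'a': {P} → {P, R, S, T}.
Read 'a': {P, R, S, T} → {P, R, S, T}.
Read 'a': {P, R, S, T} → {P, R, S, T}.
Read 'b': {P, R, S, T} → {R, S}.
Read 'b': {R, S} → ∅.
The final set ∅ contains no accepting state.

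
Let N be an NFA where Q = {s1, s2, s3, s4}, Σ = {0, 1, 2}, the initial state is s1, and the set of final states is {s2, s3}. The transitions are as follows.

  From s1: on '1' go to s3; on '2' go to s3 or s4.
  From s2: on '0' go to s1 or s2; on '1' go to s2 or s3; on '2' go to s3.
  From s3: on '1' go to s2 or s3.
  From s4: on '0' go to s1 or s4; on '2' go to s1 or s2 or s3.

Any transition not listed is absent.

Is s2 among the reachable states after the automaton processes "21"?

Yes

Start in {s1}.
Read '2': s1→{s3, s4}; now {s3, s4}.
Read '1': s3→{s2, s3}, s4→∅; now {s2, s3}.
State s2 is in {s2, s3}.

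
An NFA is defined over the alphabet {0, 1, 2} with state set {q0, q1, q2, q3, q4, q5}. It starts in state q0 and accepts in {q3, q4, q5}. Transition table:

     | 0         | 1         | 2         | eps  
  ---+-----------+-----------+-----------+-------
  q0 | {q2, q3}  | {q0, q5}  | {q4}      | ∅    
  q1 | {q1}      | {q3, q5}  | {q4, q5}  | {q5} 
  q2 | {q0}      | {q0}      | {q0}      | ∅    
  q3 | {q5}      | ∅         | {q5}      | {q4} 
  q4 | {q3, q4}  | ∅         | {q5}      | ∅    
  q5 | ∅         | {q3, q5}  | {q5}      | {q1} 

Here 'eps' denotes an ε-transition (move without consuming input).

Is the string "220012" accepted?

Start in {q0}.
Read '2': q0→{q4}; now {q4}.
Read '2': q4→{q5}; union {q5}; ε-closure = {q1, q5}.
Read '0': q1→{q1}, q5→∅; union {q1}; ε-closure = {q1, q5}.
Read '0': q1→{q1}, q5→∅; union {q1}; ε-closure = {q1, q5}.
Read '1': q1→{q3, q5}, q5→{q3, q5}; union {q3, q5}; ε-closure = {q1, q3, q4, q5}.
Read '2': q1→{q4, q5}, q3→{q5}, q4→{q5}, q5→{q5}; union {q4, q5}; ε-closure = {q1, q4, q5}.
The final set {q1, q4, q5} contains the accepting states q4, q5.

Yes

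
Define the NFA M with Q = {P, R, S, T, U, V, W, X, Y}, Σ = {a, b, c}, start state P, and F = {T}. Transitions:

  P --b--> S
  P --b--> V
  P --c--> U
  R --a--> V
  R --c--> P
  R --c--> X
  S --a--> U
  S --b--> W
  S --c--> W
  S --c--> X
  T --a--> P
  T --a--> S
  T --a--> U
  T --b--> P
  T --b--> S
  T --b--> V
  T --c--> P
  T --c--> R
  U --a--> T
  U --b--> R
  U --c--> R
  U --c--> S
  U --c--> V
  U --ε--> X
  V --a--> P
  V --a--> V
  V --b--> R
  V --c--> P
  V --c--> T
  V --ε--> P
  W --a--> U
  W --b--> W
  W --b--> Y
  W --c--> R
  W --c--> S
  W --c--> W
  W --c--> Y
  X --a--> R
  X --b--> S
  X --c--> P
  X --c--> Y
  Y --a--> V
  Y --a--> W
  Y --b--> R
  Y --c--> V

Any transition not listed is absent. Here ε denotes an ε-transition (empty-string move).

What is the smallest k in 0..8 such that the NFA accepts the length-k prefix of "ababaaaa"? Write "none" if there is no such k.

Start in {P}.
Read 'a': {P} → ∅.
The set is empty and remains empty for the remaining 7 symbols.
No reachable set along the way intersects F.

none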